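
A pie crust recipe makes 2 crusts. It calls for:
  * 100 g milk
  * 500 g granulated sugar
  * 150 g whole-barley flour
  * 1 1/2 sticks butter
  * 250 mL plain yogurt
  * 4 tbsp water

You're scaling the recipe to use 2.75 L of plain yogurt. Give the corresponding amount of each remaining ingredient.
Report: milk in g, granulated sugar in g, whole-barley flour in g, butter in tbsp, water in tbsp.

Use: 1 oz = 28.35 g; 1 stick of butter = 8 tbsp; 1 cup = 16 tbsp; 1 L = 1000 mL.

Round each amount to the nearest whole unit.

milk: 1100 g; granulated sugar: 5500 g; whole-barley flour: 1650 g; butter: 132 tbsp; water: 44 tbsp

The original recipe has 0.25 L of plain yogurt, so the scaling factor is 2.75 ÷ 0.25 = 11.
milk: 100 g × 11 = 1100 g
granulated sugar: 500 g × 11 = 5500 g
whole-barley flour: 150 g × 11 = 1650 g
butter: 1.5 stick × 11 × 8 tbsp/stick = 132 tbsp
water: 4 tbsp × 11 = 44 tbsp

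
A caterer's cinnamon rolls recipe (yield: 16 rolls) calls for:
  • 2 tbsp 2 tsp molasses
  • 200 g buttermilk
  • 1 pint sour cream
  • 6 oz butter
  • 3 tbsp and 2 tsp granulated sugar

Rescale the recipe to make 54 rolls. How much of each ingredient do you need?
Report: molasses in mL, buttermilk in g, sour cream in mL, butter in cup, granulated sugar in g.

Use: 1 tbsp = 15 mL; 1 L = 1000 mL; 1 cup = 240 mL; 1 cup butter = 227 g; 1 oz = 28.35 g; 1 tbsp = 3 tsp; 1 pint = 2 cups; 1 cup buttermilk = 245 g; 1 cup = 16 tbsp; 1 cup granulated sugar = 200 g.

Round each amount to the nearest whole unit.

molasses: 135 mL; buttermilk: 675 g; sour cream: 1620 mL; butter: 3 cup; granulated sugar: 155 g

Scaling factor: 54/16 = 27/8 = 3.375.
molasses: (2 tbsp + 2 tsp = 8/3 tbsp) × 27/8 × 15 mL/tbsp = 135 mL
buttermilk: 200 g × 27/8 = 675 g
sour cream: 1 pint × 27/8 × 2 cup/pint × 240 mL/cup = 1620 mL
butter: 6 oz × 27/8 × 28.35 g/oz ÷ 227 g/cup ≈ 3 cup
granulated sugar: (3 tbsp + 2 tsp = 11/3 tbsp) × 27/8 ÷ 16 tbsp/cup × 200 g/cup ≈ 155 g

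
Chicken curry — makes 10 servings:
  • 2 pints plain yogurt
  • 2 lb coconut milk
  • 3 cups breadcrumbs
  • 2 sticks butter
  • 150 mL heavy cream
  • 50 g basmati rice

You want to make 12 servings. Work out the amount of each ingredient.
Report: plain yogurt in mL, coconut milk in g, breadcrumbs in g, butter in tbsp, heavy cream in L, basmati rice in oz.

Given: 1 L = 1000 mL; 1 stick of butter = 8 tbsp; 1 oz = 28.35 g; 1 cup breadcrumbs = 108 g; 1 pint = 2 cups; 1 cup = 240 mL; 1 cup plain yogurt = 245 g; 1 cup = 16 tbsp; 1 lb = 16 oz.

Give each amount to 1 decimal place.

plain yogurt: 1152.0 mL; coconut milk: 1088.6 g; breadcrumbs: 388.8 g; butter: 19.2 tbsp; heavy cream: 0.2 L; basmati rice: 2.1 oz

Scaling factor: 12/10 = 6/5 = 1.2.
plain yogurt: 2 pint × 6/5 × 2 cup/pint × 240 mL/cup = 1152.0 mL
coconut milk: 2 lb × 6/5 × 16 oz/lb × 28.35 g/oz ≈ 1088.6 g
breadcrumbs: 3 cup × 6/5 × 108 g/cup = 388.8 g
butter: 2 stick × 6/5 × 8 tbsp/stick = 19.2 tbsp
heavy cream: 150 mL × 6/5 ÷ 1000 mL/L ≈ 0.2 L
basmati rice: 50 g × 6/5 ÷ 28.35 g/oz ≈ 2.1 oz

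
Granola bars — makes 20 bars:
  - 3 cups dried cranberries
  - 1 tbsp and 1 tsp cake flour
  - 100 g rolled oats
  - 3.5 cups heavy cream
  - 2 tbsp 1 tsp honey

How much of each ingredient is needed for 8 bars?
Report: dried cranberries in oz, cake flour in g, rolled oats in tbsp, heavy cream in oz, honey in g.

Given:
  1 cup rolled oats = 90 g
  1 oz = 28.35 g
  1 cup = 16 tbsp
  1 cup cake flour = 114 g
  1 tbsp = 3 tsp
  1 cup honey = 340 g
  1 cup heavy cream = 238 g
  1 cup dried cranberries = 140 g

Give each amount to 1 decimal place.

Scaling factor: 8/20 = 2/5 = 0.4.
dried cranberries: 3 cup × 2/5 × 140 g/cup ÷ 28.35 g/oz ≈ 5.9 oz
cake flour: (1 tbsp + 1 tsp = 4/3 tbsp) × 2/5 ÷ 16 tbsp/cup × 114 g/cup = 3.8 g
rolled oats: 100 g × 2/5 ÷ 90 g/cup × 16 tbsp/cup ≈ 7.1 tbsp
heavy cream: 3.5 cup × 2/5 × 238 g/cup ÷ 28.35 g/oz ≈ 11.8 oz
honey: (2 tbsp + 1 tsp = 7/3 tbsp) × 2/5 ÷ 16 tbsp/cup × 340 g/cup ≈ 19.8 g

dried cranberries: 5.9 oz; cake flour: 3.8 g; rolled oats: 7.1 tbsp; heavy cream: 11.8 oz; honey: 19.8 g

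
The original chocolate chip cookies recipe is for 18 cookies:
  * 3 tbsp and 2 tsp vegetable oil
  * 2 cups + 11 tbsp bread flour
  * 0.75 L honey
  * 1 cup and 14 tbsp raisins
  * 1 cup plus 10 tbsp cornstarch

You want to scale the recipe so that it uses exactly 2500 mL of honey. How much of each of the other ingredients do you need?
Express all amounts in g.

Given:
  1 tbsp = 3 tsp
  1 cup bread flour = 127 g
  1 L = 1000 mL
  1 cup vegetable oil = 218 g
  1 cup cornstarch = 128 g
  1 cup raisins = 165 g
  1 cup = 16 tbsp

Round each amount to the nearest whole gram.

The original recipe has 750 mL of honey, so the scaling factor is 2500 ÷ 750 = 10/3.
vegetable oil: (3 tbsp + 2 tsp = 11/3 tbsp) × 10/3 ÷ 16 tbsp/cup × 218 g/cup ≈ 167 g
bread flour: (2 cup + 11 tbsp = 2.6875 cup) × 10/3 × 127 g/cup ≈ 1138 g
raisins: (1 cup + 14 tbsp = 1.875 cup) × 10/3 × 165 g/cup ≈ 1031 g
cornstarch: (1 cup + 10 tbsp = 1.625 cup) × 10/3 × 128 g/cup ≈ 693 g

vegetable oil: 167 g; bread flour: 1138 g; raisins: 1031 g; cornstarch: 693 g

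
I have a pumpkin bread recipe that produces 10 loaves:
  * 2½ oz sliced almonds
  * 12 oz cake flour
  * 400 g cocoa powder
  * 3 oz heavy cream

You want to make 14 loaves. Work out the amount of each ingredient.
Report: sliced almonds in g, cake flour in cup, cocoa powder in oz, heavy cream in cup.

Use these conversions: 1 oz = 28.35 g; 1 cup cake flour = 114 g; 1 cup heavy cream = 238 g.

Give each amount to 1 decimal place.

sliced almonds: 99.2 g; cake flour: 4.2 cup; cocoa powder: 19.8 oz; heavy cream: 0.5 cup

Scaling factor: 14/10 = 7/5 = 1.4.
sliced almonds: 2.5 oz × 7/5 × 28.35 g/oz ≈ 99.2 g
cake flour: 12 oz × 7/5 × 28.35 g/oz ÷ 114 g/cup ≈ 4.2 cup
cocoa powder: 400 g × 7/5 ÷ 28.35 g/oz ≈ 19.8 oz
heavy cream: 3 oz × 7/5 × 28.35 g/oz ÷ 238 g/cup ≈ 0.5 cup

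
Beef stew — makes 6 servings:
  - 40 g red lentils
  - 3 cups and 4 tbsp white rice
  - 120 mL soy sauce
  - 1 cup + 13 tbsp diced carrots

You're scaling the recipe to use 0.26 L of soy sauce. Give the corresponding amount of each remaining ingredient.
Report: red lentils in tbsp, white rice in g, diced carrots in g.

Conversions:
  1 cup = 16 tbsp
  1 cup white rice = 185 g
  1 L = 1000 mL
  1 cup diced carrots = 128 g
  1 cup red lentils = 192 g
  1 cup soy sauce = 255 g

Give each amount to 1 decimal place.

The original recipe has 0.12 L of soy sauce, so the scaling factor is 0.26 ÷ 0.12 = 13/6.
red lentils: 40 g × 13/6 ÷ 192 g/cup × 16 tbsp/cup ≈ 7.2 tbsp
white rice: (3 cup + 4 tbsp = 3.25 cup) × 13/6 × 185 g/cup ≈ 1302.7 g
diced carrots: (1 cup + 13 tbsp = 1.8125 cup) × 13/6 × 128 g/cup ≈ 502.7 g

red lentils: 7.2 tbsp; white rice: 1302.7 g; diced carrots: 502.7 g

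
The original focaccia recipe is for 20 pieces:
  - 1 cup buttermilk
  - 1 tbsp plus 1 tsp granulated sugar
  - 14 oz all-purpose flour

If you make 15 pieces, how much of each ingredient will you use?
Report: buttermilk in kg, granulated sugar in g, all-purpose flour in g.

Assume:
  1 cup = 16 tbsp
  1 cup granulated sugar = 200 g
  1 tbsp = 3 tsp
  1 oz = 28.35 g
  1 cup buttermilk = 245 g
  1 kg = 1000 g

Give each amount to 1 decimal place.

Scaling factor: 15/20 = 3/4 = 0.75.
buttermilk: 1 cup × 3/4 × 245 g/cup ÷ 1000 g/kg ≈ 0.2 kg
granulated sugar: (1 tbsp + 1 tsp = 4/3 tbsp) × 3/4 ÷ 16 tbsp/cup × 200 g/cup = 12.5 g
all-purpose flour: 14 oz × 3/4 × 28.35 g/oz ≈ 297.7 g

buttermilk: 0.2 kg; granulated sugar: 12.5 g; all-purpose flour: 297.7 g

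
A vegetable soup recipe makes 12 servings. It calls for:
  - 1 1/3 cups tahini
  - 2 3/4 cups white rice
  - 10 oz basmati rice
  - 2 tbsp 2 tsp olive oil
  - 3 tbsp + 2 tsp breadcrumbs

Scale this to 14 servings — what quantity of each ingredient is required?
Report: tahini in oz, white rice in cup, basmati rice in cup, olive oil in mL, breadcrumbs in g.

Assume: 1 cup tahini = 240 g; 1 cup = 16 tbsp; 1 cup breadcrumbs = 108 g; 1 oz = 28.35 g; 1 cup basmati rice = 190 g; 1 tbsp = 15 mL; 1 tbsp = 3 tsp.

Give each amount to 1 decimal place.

Scaling factor: 14/12 = 7/6.
tahini: 4/3 cup × 7/6 × 240 g/cup ÷ 28.35 g/oz ≈ 13.2 oz
white rice: 2.75 cup × 7/6 ≈ 3.2 cup
basmati rice: 10 oz × 7/6 × 28.35 g/oz ÷ 190 g/cup ≈ 1.7 cup
olive oil: (2 tbsp + 2 tsp = 8/3 tbsp) × 7/6 × 15 mL/tbsp ≈ 46.7 mL
breadcrumbs: (3 tbsp + 2 tsp = 11/3 tbsp) × 7/6 ÷ 16 tbsp/cup × 108 g/cup ≈ 28.9 g

tahini: 13.2 oz; white rice: 3.2 cup; basmati rice: 1.7 cup; olive oil: 46.7 mL; breadcrumbs: 28.9 g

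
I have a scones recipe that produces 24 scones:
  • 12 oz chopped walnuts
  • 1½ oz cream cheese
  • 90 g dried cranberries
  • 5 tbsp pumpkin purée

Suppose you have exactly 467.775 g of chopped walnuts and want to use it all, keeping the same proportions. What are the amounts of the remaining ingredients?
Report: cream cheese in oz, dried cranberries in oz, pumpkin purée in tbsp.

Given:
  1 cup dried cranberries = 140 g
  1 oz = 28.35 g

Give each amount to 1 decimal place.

The original recipe has 340.2 g of chopped walnuts, so the scaling factor is 467.775 ÷ 340.2 = 11/8 = 1.375.
cream cheese: 1.5 oz × 11/8 ≈ 2.1 oz
dried cranberries: 90 g × 11/8 ÷ 28.35 g/oz ≈ 4.4 oz
pumpkin purée: 5 tbsp × 11/8 ≈ 6.9 tbsp

cream cheese: 2.1 oz; dried cranberries: 4.4 oz; pumpkin purée: 6.9 tbsp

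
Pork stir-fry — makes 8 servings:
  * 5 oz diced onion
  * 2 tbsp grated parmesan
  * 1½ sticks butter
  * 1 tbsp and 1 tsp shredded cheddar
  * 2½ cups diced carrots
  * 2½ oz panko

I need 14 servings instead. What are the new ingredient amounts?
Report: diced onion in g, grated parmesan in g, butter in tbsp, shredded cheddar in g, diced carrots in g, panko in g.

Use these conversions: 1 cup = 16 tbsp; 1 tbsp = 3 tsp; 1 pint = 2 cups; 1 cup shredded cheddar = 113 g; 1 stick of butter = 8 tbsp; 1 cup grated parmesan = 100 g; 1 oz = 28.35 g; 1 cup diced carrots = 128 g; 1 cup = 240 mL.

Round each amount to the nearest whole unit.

diced onion: 248 g; grated parmesan: 22 g; butter: 21 tbsp; shredded cheddar: 16 g; diced carrots: 560 g; panko: 124 g

Scaling factor: 14/8 = 7/4 = 1.75.
diced onion: 5 oz × 7/4 × 28.35 g/oz ≈ 248 g
grated parmesan: 2 tbsp × 7/4 ÷ 16 tbsp/cup × 100 g/cup ≈ 22 g
butter: 1.5 stick × 7/4 × 8 tbsp/stick = 21 tbsp
shredded cheddar: (1 tbsp + 1 tsp = 4/3 tbsp) × 7/4 ÷ 16 tbsp/cup × 113 g/cup ≈ 16 g
diced carrots: 2.5 cup × 7/4 × 128 g/cup = 560 g
panko: 2.5 oz × 7/4 × 28.35 g/oz ≈ 124 g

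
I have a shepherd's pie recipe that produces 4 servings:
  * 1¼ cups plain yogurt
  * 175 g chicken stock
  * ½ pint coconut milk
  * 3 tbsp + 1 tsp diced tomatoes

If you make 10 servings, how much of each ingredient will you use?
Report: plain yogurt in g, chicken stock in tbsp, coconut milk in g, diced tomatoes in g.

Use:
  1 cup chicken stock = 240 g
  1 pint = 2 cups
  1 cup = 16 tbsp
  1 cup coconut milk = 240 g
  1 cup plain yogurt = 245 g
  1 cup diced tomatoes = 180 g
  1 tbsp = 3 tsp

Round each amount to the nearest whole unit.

Scaling factor: 10/4 = 5/2 = 2.5.
plain yogurt: 1.25 cup × 5/2 × 245 g/cup ≈ 766 g
chicken stock: 175 g × 5/2 ÷ 240 g/cup × 16 tbsp/cup ≈ 29 tbsp
coconut milk: 0.5 pint × 5/2 × 2 cup/pint × 240 g/cup = 600 g
diced tomatoes: (3 tbsp + 1 tsp = 10/3 tbsp) × 5/2 ÷ 16 tbsp/cup × 180 g/cup ≈ 94 g

plain yogurt: 766 g; chicken stock: 29 tbsp; coconut milk: 600 g; diced tomatoes: 94 g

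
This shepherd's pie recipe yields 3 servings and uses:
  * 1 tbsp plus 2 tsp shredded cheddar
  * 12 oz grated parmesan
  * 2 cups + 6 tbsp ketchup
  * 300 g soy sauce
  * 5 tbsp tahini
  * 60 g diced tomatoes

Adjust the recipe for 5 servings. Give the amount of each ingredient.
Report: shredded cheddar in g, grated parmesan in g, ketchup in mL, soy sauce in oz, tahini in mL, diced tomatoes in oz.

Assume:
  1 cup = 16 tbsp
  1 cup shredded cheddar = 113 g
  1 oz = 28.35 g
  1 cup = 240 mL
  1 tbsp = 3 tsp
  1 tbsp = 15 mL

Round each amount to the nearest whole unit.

shredded cheddar: 20 g; grated parmesan: 567 g; ketchup: 950 mL; soy sauce: 18 oz; tahini: 125 mL; diced tomatoes: 4 oz

Scaling factor: 5/3.
shredded cheddar: (1 tbsp + 2 tsp = 5/3 tbsp) × 5/3 ÷ 16 tbsp/cup × 113 g/cup ≈ 20 g
grated parmesan: 12 oz × 5/3 × 28.35 g/oz = 567 g
ketchup: (2 cup + 6 tbsp = 2.375 cup) × 5/3 × 240 mL/cup = 950 mL
soy sauce: 300 g × 5/3 ÷ 28.35 g/oz ≈ 18 oz
tahini: 5 tbsp × 5/3 × 15 mL/tbsp = 125 mL
diced tomatoes: 60 g × 5/3 ÷ 28.35 g/oz ≈ 4 oz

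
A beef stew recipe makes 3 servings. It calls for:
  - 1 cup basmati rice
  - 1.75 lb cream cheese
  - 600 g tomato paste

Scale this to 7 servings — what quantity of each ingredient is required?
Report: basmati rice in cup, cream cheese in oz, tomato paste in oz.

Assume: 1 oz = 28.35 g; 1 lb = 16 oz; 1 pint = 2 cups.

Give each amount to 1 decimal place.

basmati rice: 2.3 cup; cream cheese: 65.3 oz; tomato paste: 49.4 oz

Scaling factor: 7/3.
basmati rice: 1 cup × 7/3 ≈ 2.3 cup
cream cheese: 1.75 lb × 7/3 × 16 oz/lb ≈ 65.3 oz
tomato paste: 600 g × 7/3 ÷ 28.35 g/oz ≈ 49.4 oz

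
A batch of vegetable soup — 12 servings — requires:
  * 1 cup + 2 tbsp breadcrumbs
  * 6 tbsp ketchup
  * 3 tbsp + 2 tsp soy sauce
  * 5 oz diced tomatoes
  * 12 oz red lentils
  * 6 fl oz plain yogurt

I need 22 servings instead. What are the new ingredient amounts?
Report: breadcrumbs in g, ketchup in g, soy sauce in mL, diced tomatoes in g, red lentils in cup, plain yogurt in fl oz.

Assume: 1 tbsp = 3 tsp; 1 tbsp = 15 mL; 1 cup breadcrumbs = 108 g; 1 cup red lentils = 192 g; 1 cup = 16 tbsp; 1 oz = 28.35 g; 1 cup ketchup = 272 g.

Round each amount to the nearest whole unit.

Scaling factor: 22/12 = 11/6.
breadcrumbs: (1 cup + 2 tbsp = 1.125 cup) × 11/6 × 108 g/cup ≈ 223 g
ketchup: 6 tbsp × 11/6 ÷ 16 tbsp/cup × 272 g/cup = 187 g
soy sauce: (3 tbsp + 2 tsp = 11/3 tbsp) × 11/6 × 15 mL/tbsp ≈ 101 mL
diced tomatoes: 5 oz × 11/6 × 28.35 g/oz ≈ 260 g
red lentils: 12 oz × 11/6 × 28.35 g/oz ÷ 192 g/cup ≈ 3 cup
plain yogurt: 6 fl oz × 11/6 = 11 fl oz

breadcrumbs: 223 g; ketchup: 187 g; soy sauce: 101 mL; diced tomatoes: 260 g; red lentils: 3 cup; plain yogurt: 11 fl oz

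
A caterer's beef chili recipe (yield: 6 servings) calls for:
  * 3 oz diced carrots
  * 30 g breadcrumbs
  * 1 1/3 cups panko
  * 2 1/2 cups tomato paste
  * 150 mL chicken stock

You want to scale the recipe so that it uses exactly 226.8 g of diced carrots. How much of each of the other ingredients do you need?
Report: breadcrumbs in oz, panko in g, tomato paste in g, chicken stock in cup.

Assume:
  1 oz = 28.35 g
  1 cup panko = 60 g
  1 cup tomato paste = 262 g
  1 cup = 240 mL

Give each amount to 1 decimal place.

breadcrumbs: 2.8 oz; panko: 213.3 g; tomato paste: 1746.7 g; chicken stock: 1.7 cup

The original recipe has 85.05 g of diced carrots, so the scaling factor is 226.8 ÷ 85.05 = 8/3.
breadcrumbs: 30 g × 8/3 ÷ 28.35 g/oz ≈ 2.8 oz
panko: 4/3 cup × 8/3 × 60 g/cup ≈ 213.3 g
tomato paste: 2.5 cup × 8/3 × 262 g/cup ≈ 1746.7 g
chicken stock: 150 mL × 8/3 ÷ 240 mL/cup ≈ 1.7 cup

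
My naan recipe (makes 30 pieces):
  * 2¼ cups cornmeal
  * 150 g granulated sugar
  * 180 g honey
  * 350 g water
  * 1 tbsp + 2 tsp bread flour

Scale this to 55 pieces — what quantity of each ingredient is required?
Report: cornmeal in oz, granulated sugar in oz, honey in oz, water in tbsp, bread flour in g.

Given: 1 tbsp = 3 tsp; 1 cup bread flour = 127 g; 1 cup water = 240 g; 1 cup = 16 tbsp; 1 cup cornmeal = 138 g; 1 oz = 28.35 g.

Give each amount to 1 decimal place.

cornmeal: 20.1 oz; granulated sugar: 9.7 oz; honey: 11.6 oz; water: 42.8 tbsp; bread flour: 24.3 g

Scaling factor: 55/30 = 11/6.
cornmeal: 2.25 cup × 11/6 × 138 g/cup ÷ 28.35 g/oz ≈ 20.1 oz
granulated sugar: 150 g × 11/6 ÷ 28.35 g/oz ≈ 9.7 oz
honey: 180 g × 11/6 ÷ 28.35 g/oz ≈ 11.6 oz
water: 350 g × 11/6 ÷ 240 g/cup × 16 tbsp/cup ≈ 42.8 tbsp
bread flour: (1 tbsp + 2 tsp = 5/3 tbsp) × 11/6 ÷ 16 tbsp/cup × 127 g/cup ≈ 24.3 g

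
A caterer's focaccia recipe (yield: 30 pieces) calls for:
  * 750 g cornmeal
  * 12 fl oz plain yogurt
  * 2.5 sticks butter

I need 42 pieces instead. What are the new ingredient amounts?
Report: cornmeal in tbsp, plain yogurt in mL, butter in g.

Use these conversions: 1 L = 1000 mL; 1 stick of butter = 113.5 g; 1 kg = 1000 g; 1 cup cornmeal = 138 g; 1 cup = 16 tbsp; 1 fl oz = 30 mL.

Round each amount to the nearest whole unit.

Scaling factor: 42/30 = 7/5 = 1.4.
cornmeal: 750 g × 7/5 ÷ 138 g/cup × 16 tbsp/cup ≈ 122 tbsp
plain yogurt: 12 fl oz × 7/5 × 30 mL/fl oz = 504 mL
butter: 2.5 stick × 7/5 × 113.5 g/stick ≈ 397 g

cornmeal: 122 tbsp; plain yogurt: 504 mL; butter: 397 g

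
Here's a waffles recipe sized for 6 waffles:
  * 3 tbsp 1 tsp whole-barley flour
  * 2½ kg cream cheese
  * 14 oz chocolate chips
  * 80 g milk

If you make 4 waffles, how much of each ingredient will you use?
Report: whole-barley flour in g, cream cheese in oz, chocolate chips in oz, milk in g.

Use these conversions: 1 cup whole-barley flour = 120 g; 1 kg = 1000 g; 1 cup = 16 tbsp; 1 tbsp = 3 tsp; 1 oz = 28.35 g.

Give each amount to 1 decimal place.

whole-barley flour: 16.7 g; cream cheese: 58.8 oz; chocolate chips: 9.3 oz; milk: 53.3 g

Scaling factor: 4/6 = 2/3.
whole-barley flour: (3 tbsp + 1 tsp = 10/3 tbsp) × 2/3 ÷ 16 tbsp/cup × 120 g/cup ≈ 16.7 g
cream cheese: 2.5 kg × 2/3 × 1000 g/kg ÷ 28.35 g/oz ≈ 58.8 oz
chocolate chips: 14 oz × 2/3 ≈ 9.3 oz
milk: 80 g × 2/3 ≈ 53.3 g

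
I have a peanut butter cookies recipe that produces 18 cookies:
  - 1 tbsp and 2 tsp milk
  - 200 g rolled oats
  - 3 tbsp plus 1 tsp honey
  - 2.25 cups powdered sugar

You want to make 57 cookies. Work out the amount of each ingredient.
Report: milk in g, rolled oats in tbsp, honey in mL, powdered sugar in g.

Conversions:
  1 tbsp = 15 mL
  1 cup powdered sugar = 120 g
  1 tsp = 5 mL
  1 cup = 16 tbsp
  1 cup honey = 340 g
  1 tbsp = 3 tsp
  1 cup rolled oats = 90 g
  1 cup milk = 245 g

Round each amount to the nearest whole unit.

milk: 81 g; rolled oats: 113 tbsp; honey: 158 mL; powdered sugar: 855 g

Scaling factor: 57/18 = 19/6.
milk: (1 tbsp + 2 tsp = 5/3 tbsp) × 19/6 ÷ 16 tbsp/cup × 245 g/cup ≈ 81 g
rolled oats: 200 g × 19/6 ÷ 90 g/cup × 16 tbsp/cup ≈ 113 tbsp
honey: (3 tbsp + 1 tsp = 10/3 tbsp) × 19/6 × 15 mL/tbsp ≈ 158 mL
powdered sugar: 2.25 cup × 19/6 × 120 g/cup = 855 g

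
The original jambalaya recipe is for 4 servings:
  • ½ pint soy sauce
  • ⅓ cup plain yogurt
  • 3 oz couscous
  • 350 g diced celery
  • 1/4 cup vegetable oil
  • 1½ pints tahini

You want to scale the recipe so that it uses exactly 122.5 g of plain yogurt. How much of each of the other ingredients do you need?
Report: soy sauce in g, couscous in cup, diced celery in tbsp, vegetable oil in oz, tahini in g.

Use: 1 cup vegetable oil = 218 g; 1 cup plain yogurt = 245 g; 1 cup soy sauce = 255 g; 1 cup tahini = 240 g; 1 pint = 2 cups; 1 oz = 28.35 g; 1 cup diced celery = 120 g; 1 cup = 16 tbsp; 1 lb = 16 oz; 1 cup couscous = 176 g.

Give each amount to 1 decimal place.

soy sauce: 382.5 g; couscous: 0.7 cup; diced celery: 70.0 tbsp; vegetable oil: 2.9 oz; tahini: 1080.0 g

The original recipe has 245/3 g of plain yogurt, so the scaling factor is 122.5 ÷ 245/3 = 3/2 = 1.5.
soy sauce: 0.5 pint × 3/2 × 2 cup/pint × 255 g/cup = 382.5 g
couscous: 3 oz × 3/2 × 28.35 g/oz ÷ 176 g/cup ≈ 0.7 cup
diced celery: 350 g × 3/2 ÷ 120 g/cup × 16 tbsp/cup = 70.0 tbsp
vegetable oil: 0.25 cup × 3/2 × 218 g/cup ÷ 28.35 g/oz ≈ 2.9 oz
tahini: 1.5 pint × 3/2 × 2 cup/pint × 240 g/cup = 1080.0 g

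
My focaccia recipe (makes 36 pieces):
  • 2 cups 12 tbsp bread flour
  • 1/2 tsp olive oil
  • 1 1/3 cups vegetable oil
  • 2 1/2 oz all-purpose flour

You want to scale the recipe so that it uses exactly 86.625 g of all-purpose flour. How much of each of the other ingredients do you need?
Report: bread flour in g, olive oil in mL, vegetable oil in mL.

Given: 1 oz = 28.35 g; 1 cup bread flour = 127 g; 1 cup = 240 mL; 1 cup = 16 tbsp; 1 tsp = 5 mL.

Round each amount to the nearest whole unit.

The original recipe has 70.875 g of all-purpose flour, so the scaling factor is 86.625 ÷ 70.875 = 11/9.
bread flour: (2 cup + 12 tbsp = 2.75 cup) × 11/9 × 127 g/cup ≈ 427 g
olive oil: 0.5 tsp × 11/9 × 5 mL/tsp ≈ 3 mL
vegetable oil: 4/3 cup × 11/9 × 240 mL/cup ≈ 391 mL

bread flour: 427 g; olive oil: 3 mL; vegetable oil: 391 mL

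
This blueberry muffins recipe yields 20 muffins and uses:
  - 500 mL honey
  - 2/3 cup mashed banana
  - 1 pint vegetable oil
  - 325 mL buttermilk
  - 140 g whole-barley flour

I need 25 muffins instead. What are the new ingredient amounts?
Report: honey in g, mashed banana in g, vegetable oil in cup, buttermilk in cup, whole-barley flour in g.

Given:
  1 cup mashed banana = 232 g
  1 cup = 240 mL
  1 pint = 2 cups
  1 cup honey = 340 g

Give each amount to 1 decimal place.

Scaling factor: 25/20 = 5/4 = 1.25.
honey: 500 mL × 5/4 ÷ 240 mL/cup × 340 g/cup ≈ 885.4 g
mashed banana: 2/3 cup × 5/4 × 232 g/cup ≈ 193.3 g
vegetable oil: 1 pint × 5/4 × 2 cup/pint = 2.5 cup
buttermilk: 325 mL × 5/4 ÷ 240 mL/cup ≈ 1.7 cup
whole-barley flour: 140 g × 5/4 = 175.0 g

honey: 885.4 g; mashed banana: 193.3 g; vegetable oil: 2.5 cup; buttermilk: 1.7 cup; whole-barley flour: 175.0 g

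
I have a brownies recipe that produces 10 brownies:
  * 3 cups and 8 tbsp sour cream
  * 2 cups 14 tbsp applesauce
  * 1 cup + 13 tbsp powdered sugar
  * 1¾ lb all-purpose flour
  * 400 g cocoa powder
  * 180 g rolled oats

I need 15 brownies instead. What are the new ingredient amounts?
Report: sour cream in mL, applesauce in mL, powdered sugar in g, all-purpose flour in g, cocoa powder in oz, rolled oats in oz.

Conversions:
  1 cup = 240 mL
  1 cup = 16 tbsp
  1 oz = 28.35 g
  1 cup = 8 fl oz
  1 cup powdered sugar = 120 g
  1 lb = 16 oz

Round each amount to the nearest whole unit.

sour cream: 1260 mL; applesauce: 1035 mL; powdered sugar: 326 g; all-purpose flour: 1191 g; cocoa powder: 21 oz; rolled oats: 10 oz

Scaling factor: 15/10 = 3/2 = 1.5.
sour cream: (3 cup + 8 tbsp = 3.5 cup) × 3/2 × 240 mL/cup = 1260 mL
applesauce: (2 cup + 14 tbsp = 2.875 cup) × 3/2 × 240 mL/cup = 1035 mL
powdered sugar: (1 cup + 13 tbsp = 1.8125 cup) × 3/2 × 120 g/cup ≈ 326 g
all-purpose flour: 1.75 lb × 3/2 × 16 oz/lb × 28.35 g/oz ≈ 1191 g
cocoa powder: 400 g × 3/2 ÷ 28.35 g/oz ≈ 21 oz
rolled oats: 180 g × 3/2 ÷ 28.35 g/oz ≈ 10 oz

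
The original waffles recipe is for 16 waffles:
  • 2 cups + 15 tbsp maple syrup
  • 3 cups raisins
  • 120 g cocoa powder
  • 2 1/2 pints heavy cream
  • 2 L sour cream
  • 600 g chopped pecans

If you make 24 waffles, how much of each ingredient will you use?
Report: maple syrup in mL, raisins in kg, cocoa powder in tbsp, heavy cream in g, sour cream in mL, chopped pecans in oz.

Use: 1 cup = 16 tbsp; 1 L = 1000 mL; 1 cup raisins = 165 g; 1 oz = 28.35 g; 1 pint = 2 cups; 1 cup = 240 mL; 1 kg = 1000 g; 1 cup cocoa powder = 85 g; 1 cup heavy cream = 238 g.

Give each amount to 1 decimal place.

maple syrup: 1057.5 mL; raisins: 0.7 kg; cocoa powder: 33.9 tbsp; heavy cream: 1785.0 g; sour cream: 3000.0 mL; chopped pecans: 31.7 oz

Scaling factor: 24/16 = 3/2 = 1.5.
maple syrup: (2 cup + 15 tbsp = 2.9375 cup) × 3/2 × 240 mL/cup = 1057.5 mL
raisins: 3 cup × 3/2 × 165 g/cup ÷ 1000 g/kg ≈ 0.7 kg
cocoa powder: 120 g × 3/2 ÷ 85 g/cup × 16 tbsp/cup ≈ 33.9 tbsp
heavy cream: 2.5 pint × 3/2 × 2 cup/pint × 238 g/cup = 1785.0 g
sour cream: 2 L × 3/2 × 1000 mL/L = 3000.0 mL
chopped pecans: 600 g × 3/2 ÷ 28.35 g/oz ≈ 31.7 oz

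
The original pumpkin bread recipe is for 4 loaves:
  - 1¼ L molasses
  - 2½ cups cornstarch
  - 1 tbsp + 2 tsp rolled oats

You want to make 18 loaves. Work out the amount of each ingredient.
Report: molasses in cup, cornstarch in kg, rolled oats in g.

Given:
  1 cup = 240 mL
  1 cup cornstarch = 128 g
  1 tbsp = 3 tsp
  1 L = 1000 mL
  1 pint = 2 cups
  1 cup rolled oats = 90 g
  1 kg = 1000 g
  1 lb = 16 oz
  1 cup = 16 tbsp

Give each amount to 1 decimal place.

molasses: 23.4 cup; cornstarch: 1.4 kg; rolled oats: 42.2 g

Scaling factor: 18/4 = 9/2 = 4.5.
molasses: 1.25 L × 9/2 × 1000 mL/L ÷ 240 mL/cup ≈ 23.4 cup
cornstarch: 2.5 cup × 9/2 × 128 g/cup ÷ 1000 g/kg ≈ 1.4 kg
rolled oats: (1 tbsp + 2 tsp = 5/3 tbsp) × 9/2 ÷ 16 tbsp/cup × 90 g/cup ≈ 42.2 g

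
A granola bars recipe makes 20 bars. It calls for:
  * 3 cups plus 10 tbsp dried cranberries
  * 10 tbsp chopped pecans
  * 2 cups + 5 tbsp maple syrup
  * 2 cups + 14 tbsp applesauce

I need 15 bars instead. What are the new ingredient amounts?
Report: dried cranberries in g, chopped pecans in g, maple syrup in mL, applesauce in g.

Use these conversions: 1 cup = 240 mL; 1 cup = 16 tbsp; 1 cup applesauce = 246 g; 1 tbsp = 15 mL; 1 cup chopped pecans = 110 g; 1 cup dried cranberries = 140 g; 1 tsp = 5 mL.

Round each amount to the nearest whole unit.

dried cranberries: 381 g; chopped pecans: 52 g; maple syrup: 416 mL; applesauce: 530 g

Scaling factor: 15/20 = 3/4 = 0.75.
dried cranberries: (3 cup + 10 tbsp = 3.625 cup) × 3/4 × 140 g/cup ≈ 381 g
chopped pecans: 10 tbsp × 3/4 ÷ 16 tbsp/cup × 110 g/cup ≈ 52 g
maple syrup: (2 cup + 5 tbsp = 2.3125 cup) × 3/4 × 240 mL/cup ≈ 416 mL
applesauce: (2 cup + 14 tbsp = 2.875 cup) × 3/4 × 246 g/cup ≈ 530 g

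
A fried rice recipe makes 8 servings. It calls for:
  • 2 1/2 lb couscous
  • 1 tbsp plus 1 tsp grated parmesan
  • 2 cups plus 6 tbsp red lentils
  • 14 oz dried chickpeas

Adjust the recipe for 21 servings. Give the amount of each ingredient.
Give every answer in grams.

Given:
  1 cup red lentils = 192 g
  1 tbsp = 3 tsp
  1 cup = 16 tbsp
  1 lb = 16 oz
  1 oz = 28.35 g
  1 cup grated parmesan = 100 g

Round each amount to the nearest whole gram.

Scaling factor: 21/8 = 2.625.
couscous: 2.5 lb × 21/8 × 16 oz/lb × 28.35 g/oz ≈ 2977 g
grated parmesan: (1 tbsp + 1 tsp = 4/3 tbsp) × 21/8 ÷ 16 tbsp/cup × 100 g/cup ≈ 22 g
red lentils: (2 cup + 6 tbsp = 2.375 cup) × 21/8 × 192 g/cup = 1197 g
dried chickpeas: 14 oz × 21/8 × 28.35 g/oz ≈ 1042 g

couscous: 2977 g; grated parmesan: 22 g; red lentils: 1197 g; dried chickpeas: 1042 g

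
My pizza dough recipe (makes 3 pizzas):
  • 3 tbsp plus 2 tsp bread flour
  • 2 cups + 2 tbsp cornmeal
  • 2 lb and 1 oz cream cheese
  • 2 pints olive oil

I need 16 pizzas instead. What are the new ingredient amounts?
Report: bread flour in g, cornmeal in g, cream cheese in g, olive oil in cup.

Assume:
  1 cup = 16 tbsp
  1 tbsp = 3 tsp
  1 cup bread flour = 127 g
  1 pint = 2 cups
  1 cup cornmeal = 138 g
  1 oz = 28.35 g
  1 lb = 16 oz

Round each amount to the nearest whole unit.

bread flour: 155 g; cornmeal: 1564 g; cream cheese: 4990 g; olive oil: 21 cup

Scaling factor: 16/3.
bread flour: (3 tbsp + 2 tsp = 11/3 tbsp) × 16/3 ÷ 16 tbsp/cup × 127 g/cup ≈ 155 g
cornmeal: (2 cup + 2 tbsp = 2.125 cup) × 16/3 × 138 g/cup = 1564 g
cream cheese: (2 lb + 1 oz = 2.0625 lb) × 16/3 × 16 oz/lb × 28.35 g/oz ≈ 4990 g
olive oil: 2 pint × 16/3 × 2 cup/pint ≈ 21 cup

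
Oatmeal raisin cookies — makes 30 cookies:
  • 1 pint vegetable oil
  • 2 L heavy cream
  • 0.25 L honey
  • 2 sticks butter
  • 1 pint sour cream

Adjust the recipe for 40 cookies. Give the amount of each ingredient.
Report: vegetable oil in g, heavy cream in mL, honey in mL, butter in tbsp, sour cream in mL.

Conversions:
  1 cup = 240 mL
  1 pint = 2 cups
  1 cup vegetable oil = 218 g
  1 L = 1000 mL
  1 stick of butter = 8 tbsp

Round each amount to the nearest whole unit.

Scaling factor: 40/30 = 4/3.
vegetable oil: 1 pint × 4/3 × 2 cup/pint × 218 g/cup ≈ 581 g
heavy cream: 2 L × 4/3 × 1000 mL/L ≈ 2667 mL
honey: 0.25 L × 4/3 × 1000 mL/L ≈ 333 mL
butter: 2 stick × 4/3 × 8 tbsp/stick ≈ 21 tbsp
sour cream: 1 pint × 4/3 × 2 cup/pint × 240 mL/cup = 640 mL

vegetable oil: 581 g; heavy cream: 2667 mL; honey: 333 mL; butter: 21 tbsp; sour cream: 640 mL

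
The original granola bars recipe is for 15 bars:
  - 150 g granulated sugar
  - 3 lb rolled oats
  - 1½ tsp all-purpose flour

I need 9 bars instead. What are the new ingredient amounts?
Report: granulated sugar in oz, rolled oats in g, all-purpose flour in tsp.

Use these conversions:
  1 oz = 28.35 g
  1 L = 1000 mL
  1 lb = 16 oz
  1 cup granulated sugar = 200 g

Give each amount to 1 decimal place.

Scaling factor: 9/15 = 3/5 = 0.6.
granulated sugar: 150 g × 3/5 ÷ 28.35 g/oz ≈ 3.2 oz
rolled oats: 3 lb × 3/5 × 16 oz/lb × 28.35 g/oz ≈ 816.5 g
all-purpose flour: 1.5 tsp × 3/5 = 0.9 tsp

granulated sugar: 3.2 oz; rolled oats: 816.5 g; all-purpose flour: 0.9 tsp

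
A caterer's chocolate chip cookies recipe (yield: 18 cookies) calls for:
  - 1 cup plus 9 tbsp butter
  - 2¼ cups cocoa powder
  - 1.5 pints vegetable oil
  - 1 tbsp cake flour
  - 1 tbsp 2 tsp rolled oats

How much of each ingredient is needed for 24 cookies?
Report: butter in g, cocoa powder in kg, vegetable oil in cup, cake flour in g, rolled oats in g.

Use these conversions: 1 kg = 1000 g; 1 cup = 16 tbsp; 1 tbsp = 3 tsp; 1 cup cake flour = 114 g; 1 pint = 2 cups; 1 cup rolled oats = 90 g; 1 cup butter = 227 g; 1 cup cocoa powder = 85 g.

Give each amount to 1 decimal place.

Scaling factor: 24/18 = 4/3.
butter: (1 cup + 9 tbsp = 1.5625 cup) × 4/3 × 227 g/cup ≈ 472.9 g
cocoa powder: 2.25 cup × 4/3 × 85 g/cup ÷ 1000 g/kg ≈ 0.3 kg
vegetable oil: 1.5 pint × 4/3 × 2 cup/pint = 4.0 cup
cake flour: 1 tbsp × 4/3 ÷ 16 tbsp/cup × 114 g/cup = 9.5 g
rolled oats: (1 tbsp + 2 tsp = 5/3 tbsp) × 4/3 ÷ 16 tbsp/cup × 90 g/cup = 12.5 g

butter: 472.9 g; cocoa powder: 0.3 kg; vegetable oil: 4.0 cup; cake flour: 9.5 g; rolled oats: 12.5 g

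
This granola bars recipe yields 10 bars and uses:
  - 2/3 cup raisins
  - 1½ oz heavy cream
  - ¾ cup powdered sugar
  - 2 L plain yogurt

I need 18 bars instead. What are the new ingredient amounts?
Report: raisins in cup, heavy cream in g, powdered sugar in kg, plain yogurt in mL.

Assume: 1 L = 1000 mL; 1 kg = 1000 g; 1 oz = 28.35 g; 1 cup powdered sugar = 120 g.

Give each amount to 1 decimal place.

raisins: 1.2 cup; heavy cream: 76.5 g; powdered sugar: 0.2 kg; plain yogurt: 3600.0 mL

Scaling factor: 18/10 = 9/5 = 1.8.
raisins: 2/3 cup × 9/5 = 1.2 cup
heavy cream: 1.5 oz × 9/5 × 28.35 g/oz ≈ 76.5 g
powdered sugar: 0.75 cup × 9/5 × 120 g/cup ÷ 1000 g/kg ≈ 0.2 kg
plain yogurt: 2 L × 9/5 × 1000 mL/L = 3600.0 mL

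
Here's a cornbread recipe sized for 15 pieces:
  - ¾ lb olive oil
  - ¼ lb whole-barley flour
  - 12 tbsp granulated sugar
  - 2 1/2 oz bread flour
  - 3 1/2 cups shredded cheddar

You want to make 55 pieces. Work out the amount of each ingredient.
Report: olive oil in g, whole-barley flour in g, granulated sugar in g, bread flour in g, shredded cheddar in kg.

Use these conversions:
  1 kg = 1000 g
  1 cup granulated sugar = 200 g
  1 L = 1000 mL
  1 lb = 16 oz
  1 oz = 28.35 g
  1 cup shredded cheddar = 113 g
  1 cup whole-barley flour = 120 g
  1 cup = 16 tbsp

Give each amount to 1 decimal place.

Scaling factor: 55/15 = 11/3.
olive oil: 0.75 lb × 11/3 × 16 oz/lb × 28.35 g/oz = 1247.4 g
whole-barley flour: 0.25 lb × 11/3 × 16 oz/lb × 28.35 g/oz = 415.8 g
granulated sugar: 12 tbsp × 11/3 ÷ 16 tbsp/cup × 200 g/cup = 550.0 g
bread flour: 2.5 oz × 11/3 × 28.35 g/oz ≈ 259.9 g
shredded cheddar: 3.5 cup × 11/3 × 113 g/cup ÷ 1000 g/kg ≈ 1.5 kg

olive oil: 1247.4 g; whole-barley flour: 415.8 g; granulated sugar: 550.0 g; bread flour: 259.9 g; shredded cheddar: 1.5 kg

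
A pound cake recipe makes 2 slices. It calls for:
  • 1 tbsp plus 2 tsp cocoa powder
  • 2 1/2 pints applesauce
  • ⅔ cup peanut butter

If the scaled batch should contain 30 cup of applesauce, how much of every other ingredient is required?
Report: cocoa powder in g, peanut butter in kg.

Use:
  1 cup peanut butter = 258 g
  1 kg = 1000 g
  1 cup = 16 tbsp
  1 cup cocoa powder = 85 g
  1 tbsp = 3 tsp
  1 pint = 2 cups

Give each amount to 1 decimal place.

cocoa powder: 53.1 g; peanut butter: 1.0 kg

The original recipe has 5 cup of applesauce, so the scaling factor is 30 ÷ 5 = 6.
cocoa powder: (1 tbsp + 2 tsp = 5/3 tbsp) × 6 ÷ 16 tbsp/cup × 85 g/cup ≈ 53.1 g
peanut butter: 2/3 cup × 6 × 258 g/cup ÷ 1000 g/kg ≈ 1.0 kg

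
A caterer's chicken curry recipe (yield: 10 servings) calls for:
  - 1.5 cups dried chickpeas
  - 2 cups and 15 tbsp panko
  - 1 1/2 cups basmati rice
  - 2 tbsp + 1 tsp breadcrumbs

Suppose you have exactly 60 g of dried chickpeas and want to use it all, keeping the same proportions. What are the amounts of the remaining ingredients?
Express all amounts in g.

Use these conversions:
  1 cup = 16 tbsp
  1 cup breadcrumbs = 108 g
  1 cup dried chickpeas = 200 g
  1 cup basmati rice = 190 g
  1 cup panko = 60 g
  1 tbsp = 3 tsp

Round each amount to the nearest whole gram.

The original recipe has 300 g of dried chickpeas, so the scaling factor is 60 ÷ 300 = 1/5 = 0.2.
panko: (2 cup + 15 tbsp = 2.9375 cup) × 1/5 × 60 g/cup ≈ 35 g
basmati rice: 1.5 cup × 1/5 × 190 g/cup = 57 g
breadcrumbs: (2 tbsp + 1 tsp = 7/3 tbsp) × 1/5 ÷ 16 tbsp/cup × 108 g/cup ≈ 3 g

panko: 35 g; basmati rice: 57 g; breadcrumbs: 3 g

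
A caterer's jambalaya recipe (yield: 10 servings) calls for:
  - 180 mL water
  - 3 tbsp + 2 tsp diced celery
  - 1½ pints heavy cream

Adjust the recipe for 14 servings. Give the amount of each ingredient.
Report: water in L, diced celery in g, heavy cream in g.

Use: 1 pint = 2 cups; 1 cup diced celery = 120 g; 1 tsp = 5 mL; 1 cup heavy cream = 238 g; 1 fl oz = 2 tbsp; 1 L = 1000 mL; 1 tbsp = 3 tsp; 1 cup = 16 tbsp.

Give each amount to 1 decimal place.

water: 0.3 L; diced celery: 38.5 g; heavy cream: 999.6 g

Scaling factor: 14/10 = 7/5 = 1.4.
water: 180 mL × 7/5 ÷ 1000 mL/L ≈ 0.3 L
diced celery: (3 tbsp + 2 tsp = 11/3 tbsp) × 7/5 ÷ 16 tbsp/cup × 120 g/cup = 38.5 g
heavy cream: 1.5 pint × 7/5 × 2 cup/pint × 238 g/cup = 999.6 g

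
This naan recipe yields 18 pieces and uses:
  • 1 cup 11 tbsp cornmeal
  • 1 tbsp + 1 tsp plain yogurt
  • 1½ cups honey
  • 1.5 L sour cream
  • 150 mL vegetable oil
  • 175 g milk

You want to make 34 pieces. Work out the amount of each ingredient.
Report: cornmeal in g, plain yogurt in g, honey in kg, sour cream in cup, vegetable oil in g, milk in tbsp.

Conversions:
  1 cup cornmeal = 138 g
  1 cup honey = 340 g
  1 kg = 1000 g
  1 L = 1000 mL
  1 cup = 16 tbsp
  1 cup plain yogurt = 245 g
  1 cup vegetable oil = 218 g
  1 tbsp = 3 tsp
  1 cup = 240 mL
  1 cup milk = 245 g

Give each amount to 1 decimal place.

cornmeal: 439.9 g; plain yogurt: 38.6 g; honey: 1.0 kg; sour cream: 11.8 cup; vegetable oil: 257.4 g; milk: 21.6 tbsp

Scaling factor: 34/18 = 17/9.
cornmeal: (1 cup + 11 tbsp = 1.6875 cup) × 17/9 × 138 g/cup ≈ 439.9 g
plain yogurt: (1 tbsp + 1 tsp = 4/3 tbsp) × 17/9 ÷ 16 tbsp/cup × 245 g/cup ≈ 38.6 g
honey: 1.5 cup × 17/9 × 340 g/cup ÷ 1000 g/kg ≈ 1.0 kg
sour cream: 1.5 L × 17/9 × 1000 mL/L ÷ 240 mL/cup ≈ 11.8 cup
vegetable oil: 150 mL × 17/9 ÷ 240 mL/cup × 218 g/cup ≈ 257.4 g
milk: 175 g × 17/9 ÷ 245 g/cup × 16 tbsp/cup ≈ 21.6 tbsp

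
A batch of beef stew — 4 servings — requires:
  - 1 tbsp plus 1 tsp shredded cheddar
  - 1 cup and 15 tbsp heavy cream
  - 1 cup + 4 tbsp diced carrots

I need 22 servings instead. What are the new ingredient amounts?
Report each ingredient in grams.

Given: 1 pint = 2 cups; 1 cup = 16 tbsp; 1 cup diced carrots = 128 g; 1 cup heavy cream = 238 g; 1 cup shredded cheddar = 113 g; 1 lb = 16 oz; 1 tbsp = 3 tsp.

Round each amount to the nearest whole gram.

Scaling factor: 22/4 = 11/2 = 5.5.
shredded cheddar: (1 tbsp + 1 tsp = 4/3 tbsp) × 11/2 ÷ 16 tbsp/cup × 113 g/cup ≈ 52 g
heavy cream: (1 cup + 15 tbsp = 1.9375 cup) × 11/2 × 238 g/cup ≈ 2536 g
diced carrots: (1 cup + 4 tbsp = 1.25 cup) × 11/2 × 128 g/cup = 880 g

shredded cheddar: 52 g; heavy cream: 2536 g; diced carrots: 880 g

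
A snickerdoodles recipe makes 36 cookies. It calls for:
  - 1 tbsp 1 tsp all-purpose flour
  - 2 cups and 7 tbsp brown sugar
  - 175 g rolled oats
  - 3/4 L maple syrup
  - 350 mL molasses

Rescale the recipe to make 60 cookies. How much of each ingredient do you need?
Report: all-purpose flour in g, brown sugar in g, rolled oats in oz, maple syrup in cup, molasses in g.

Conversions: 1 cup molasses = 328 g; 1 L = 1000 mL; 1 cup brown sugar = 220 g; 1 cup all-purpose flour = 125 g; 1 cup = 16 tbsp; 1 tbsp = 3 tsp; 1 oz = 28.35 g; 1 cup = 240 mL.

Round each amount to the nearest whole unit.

all-purpose flour: 17 g; brown sugar: 894 g; rolled oats: 10 oz; maple syrup: 5 cup; molasses: 797 g

Scaling factor: 60/36 = 5/3.
all-purpose flour: (1 tbsp + 1 tsp = 4/3 tbsp) × 5/3 ÷ 16 tbsp/cup × 125 g/cup ≈ 17 g
brown sugar: (2 cup + 7 tbsp = 2.4375 cup) × 5/3 × 220 g/cup ≈ 894 g
rolled oats: 175 g × 5/3 ÷ 28.35 g/oz ≈ 10 oz
maple syrup: 0.75 L × 5/3 × 1000 mL/L ÷ 240 mL/cup ≈ 5 cup
molasses: 350 mL × 5/3 ÷ 240 mL/cup × 328 g/cup ≈ 797 g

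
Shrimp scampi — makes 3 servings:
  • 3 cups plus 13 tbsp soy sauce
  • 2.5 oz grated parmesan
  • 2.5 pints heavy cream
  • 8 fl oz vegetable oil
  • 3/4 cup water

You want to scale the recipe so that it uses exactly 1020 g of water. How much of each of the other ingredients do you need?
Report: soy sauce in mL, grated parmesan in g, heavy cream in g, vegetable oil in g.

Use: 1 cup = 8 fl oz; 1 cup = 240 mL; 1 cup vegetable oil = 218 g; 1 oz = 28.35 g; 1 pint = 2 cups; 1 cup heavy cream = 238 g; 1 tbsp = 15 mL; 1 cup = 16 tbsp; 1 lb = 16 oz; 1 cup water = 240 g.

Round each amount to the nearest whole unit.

soy sauce: 5185 mL; grated parmesan: 402 g; heavy cream: 6743 g; vegetable oil: 1235 g

The original recipe has 180 g of water, so the scaling factor is 1020 ÷ 180 = 17/3.
soy sauce: (3 cup + 13 tbsp = 3.8125 cup) × 17/3 × 240 mL/cup = 5185 mL
grated parmesan: 2.5 oz × 17/3 × 28.35 g/oz ≈ 402 g
heavy cream: 2.5 pint × 17/3 × 2 cup/pint × 238 g/cup ≈ 6743 g
vegetable oil: 8 fl oz × 17/3 ÷ 8 fl oz/cup × 218 g/cup ≈ 1235 g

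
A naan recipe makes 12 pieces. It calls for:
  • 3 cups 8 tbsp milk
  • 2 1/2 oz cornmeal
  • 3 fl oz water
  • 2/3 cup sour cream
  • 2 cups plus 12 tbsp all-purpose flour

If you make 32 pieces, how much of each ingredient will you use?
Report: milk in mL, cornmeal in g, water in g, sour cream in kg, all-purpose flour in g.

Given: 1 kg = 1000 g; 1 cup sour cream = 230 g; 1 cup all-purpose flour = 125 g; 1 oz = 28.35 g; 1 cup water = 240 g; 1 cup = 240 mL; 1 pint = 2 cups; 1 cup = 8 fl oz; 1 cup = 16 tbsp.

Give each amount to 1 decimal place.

Scaling factor: 32/12 = 8/3.
milk: (3 cup + 8 tbsp = 3.5 cup) × 8/3 × 240 mL/cup = 2240.0 mL
cornmeal: 2.5 oz × 8/3 × 28.35 g/oz = 189.0 g
water: 3 fl oz × 8/3 ÷ 8 fl oz/cup × 240 g/cup = 240.0 g
sour cream: 2/3 cup × 8/3 × 230 g/cup ÷ 1000 g/kg ≈ 0.4 kg
all-purpose flour: (2 cup + 12 tbsp = 2.75 cup) × 8/3 × 125 g/cup ≈ 916.7 g

milk: 2240.0 mL; cornmeal: 189.0 g; water: 240.0 g; sour cream: 0.4 kg; all-purpose flour: 916.7 g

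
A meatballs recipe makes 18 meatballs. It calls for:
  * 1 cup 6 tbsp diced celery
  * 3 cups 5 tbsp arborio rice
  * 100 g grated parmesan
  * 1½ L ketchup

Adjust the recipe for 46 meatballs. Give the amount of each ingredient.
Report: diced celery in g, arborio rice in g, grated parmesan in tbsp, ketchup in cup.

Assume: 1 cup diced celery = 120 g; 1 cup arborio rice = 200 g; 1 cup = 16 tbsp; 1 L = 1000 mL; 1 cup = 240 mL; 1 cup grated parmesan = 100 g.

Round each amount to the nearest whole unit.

diced celery: 422 g; arborio rice: 1693 g; grated parmesan: 41 tbsp; ketchup: 16 cup

Scaling factor: 46/18 = 23/9.
diced celery: (1 cup + 6 tbsp = 1.375 cup) × 23/9 × 120 g/cup ≈ 422 g
arborio rice: (3 cup + 5 tbsp = 3.3125 cup) × 23/9 × 200 g/cup ≈ 1693 g
grated parmesan: 100 g × 23/9 ÷ 100 g/cup × 16 tbsp/cup ≈ 41 tbsp
ketchup: 1.5 L × 23/9 × 1000 mL/L ÷ 240 mL/cup ≈ 16 cup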